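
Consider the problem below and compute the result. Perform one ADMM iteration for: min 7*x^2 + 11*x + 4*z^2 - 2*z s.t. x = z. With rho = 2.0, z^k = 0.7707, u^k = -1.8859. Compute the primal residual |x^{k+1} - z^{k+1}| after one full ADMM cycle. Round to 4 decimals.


ADMM iteration with rho = 2.0, z^k = 0.7707, u^k = -1.8859
Step 1: x-update.
Minimize 7*x^2 + 11*x + (2.0/2)*(x - 0.7707 - 1.8859)^2
FOC: (2*7 + 2.0)*x = -11 + 2.0*(0.7707 + 1.8859)
x^{k+1} = -0.3554
Step 2: z-update.
Minimize 4*z^2 - 2*z + (2.0/2)*(-0.3554 - z - 1.8859)^2
FOC: (2*4 + 2.0)*z = 2 + 2.0*(-0.3554 - 1.8859)
z^{k+1} = -0.2483
Step 3: u-update.
u^{k+1} = -1.8859 - 0.3554 + 0.2483 = -1.9931
Step 4: Primal residual = |-0.3554 + 0.2483| = 0.1072


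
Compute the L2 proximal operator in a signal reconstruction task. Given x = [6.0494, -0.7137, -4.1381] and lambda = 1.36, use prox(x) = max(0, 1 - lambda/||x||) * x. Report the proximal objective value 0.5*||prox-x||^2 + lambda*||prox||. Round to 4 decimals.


Step 1: Compute ||x||.
||x|| = 7.364
Step 2: Compute scaling factor.
scale = max(0, 1 - 1.36/7.364) = 0.8153
Step 3: prox(x) = [4.9322, -0.5819, -3.3739]
||prox(x)|| = 6.004
Step 4: Proximal objective.
0.5*||prox-x||^2 = 0.9248
lambda*||prox|| = 8.1654
Total = 9.0902


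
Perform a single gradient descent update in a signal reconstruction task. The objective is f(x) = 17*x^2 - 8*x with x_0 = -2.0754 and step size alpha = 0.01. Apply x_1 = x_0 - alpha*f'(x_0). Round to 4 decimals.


We compute the gradient at x_0 and apply the update.
f'(x) = 34*x - 8
f'(-2.0754) = 34*-2.0754 - 8 = -78.5636
x_1 = -2.0754 - 0.01*-78.5636 = -1.2898


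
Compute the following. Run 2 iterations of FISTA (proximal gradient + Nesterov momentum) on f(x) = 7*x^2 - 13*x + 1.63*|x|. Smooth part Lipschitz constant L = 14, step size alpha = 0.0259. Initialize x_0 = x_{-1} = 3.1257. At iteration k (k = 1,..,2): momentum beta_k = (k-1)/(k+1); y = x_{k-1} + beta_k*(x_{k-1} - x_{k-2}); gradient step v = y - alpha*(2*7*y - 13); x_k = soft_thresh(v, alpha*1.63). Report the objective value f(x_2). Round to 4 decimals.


FISTA on f(x) = 7*x^2 - 13*x + 1.63*|x|
L = 14, alpha = 0.0259
Iteration 1: beta = 0.0, y = 3.1257 + 0.0*(3.1257 - 3.1257) = 3.1257
  grad(y) = 30.7598, v = y - alpha*grad = 2.329
  prox(v) = soft_thresh(2.329, 0.0422) = 2.2868
Iteration 2: beta = 0.3333, y = 2.2868 + 0.3333*(2.2868 - 3.1257) = 2.0072
  grad(y) = 15.1004, v = y - alpha*grad = 1.6161
  prox(v) = soft_thresh(1.6161, 0.0422) = 1.5739
f(x_2) = 7*1.5739^2 - 13*1.5739 + 1.63*|1.5739| = -0.5556


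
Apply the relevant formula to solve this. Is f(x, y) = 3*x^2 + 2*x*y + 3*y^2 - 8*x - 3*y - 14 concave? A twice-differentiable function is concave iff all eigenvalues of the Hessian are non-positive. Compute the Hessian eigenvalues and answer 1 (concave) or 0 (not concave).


The Hessian of f(x,y) = 3*x^2 + 2*x*y + 3*y^2 - 8*x - 3*y - 14 is:
H = [[6, 2], [2, 6]]
Trace = 6 + 6 = 12
Determinant = 6*6 - (2)^2 = 32
Discriminant = (12)^2 - 4*32 = 16.0
Eigenvalues: lambda_1 = 4.0, lambda_2 = 8.0
The function is not concave.

0


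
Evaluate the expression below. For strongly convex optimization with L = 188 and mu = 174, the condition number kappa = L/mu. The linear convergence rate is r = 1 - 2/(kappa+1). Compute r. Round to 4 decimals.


Step 1: Compute the condition number.
kappa = L/mu = 188/174 = 1.0805
Step 2: Compute the convergence rate.
r = 1 - 2/(kappa + 1) = 1 - 2*mu/(L + mu) = (L - mu)/(L + mu) = 14/362 = 0.0387


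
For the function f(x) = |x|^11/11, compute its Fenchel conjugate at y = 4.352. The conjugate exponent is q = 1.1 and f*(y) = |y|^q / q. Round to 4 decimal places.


The conjugate exponent q satisfies 1/p + 1/q = 1.
p = 11, so q = 11/(11 - 1) = 1.1
|y|^q = 4.352^1.1 = 5.0415
f*(4.352) = 5.0415 / 1.1 = 4.5832


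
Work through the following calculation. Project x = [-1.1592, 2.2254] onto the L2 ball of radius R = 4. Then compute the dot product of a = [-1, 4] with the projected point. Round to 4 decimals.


Step 1: Compute ||x|| (intermediates to 6 decimals).
||x|| = sqrt((-1.1592)^2 + 2.2254^2) = 2.509213
Step 2: Project.
Since ||x|| <= R, proj = x (no scaling needed).
proj(x) = [-1.1592, 2.2254]
Step 3: Dot product.
a^T * proj(x) = -1*(-1.1592) + 4*2.2254 = 10.0608


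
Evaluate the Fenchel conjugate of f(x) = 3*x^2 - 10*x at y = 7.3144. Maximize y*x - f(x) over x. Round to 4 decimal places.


f*(y) = sup_x {y*x - a*x^2 - b*x} = sup_x {(y-b)*x - a*x^2}
FOC: (y - b) - 2a*x = 0 => x* = (y - b)/(2a)
x* = (7.3144 + 10)/(2*3) = 2.8857
f*(7.3144) = (y-b)^2/(4a) = (7.3144 + 10)^2/(4*3)
= 299.7884/12 = 24.9824


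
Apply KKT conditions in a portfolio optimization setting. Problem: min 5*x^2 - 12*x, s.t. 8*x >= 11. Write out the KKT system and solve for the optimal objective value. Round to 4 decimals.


Step 1: Try lambda = 0 (constraint inactive).
x_unc = 12/(2*5) = 1.2
Check: 8*1.2 = 9.6 < 11 -- violated!
Step 2: Constraint must be active: 8*x = 11
x* = 11/8 = 1.375
lambda = (2*5*1.375 - 12)/8 = 0.2188
Step 3: Compute optimal value.
f(x*) = 5*1.375^2 - 12*1.375 = -7.0469


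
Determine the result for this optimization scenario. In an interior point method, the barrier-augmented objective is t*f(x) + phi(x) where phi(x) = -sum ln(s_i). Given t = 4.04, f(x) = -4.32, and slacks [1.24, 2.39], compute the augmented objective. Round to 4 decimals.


Step 1: Compute log-barrier.
ln values: [0.2151, 0.8713]
phi = -(0.2151 + 0.8713) = -1.0864
Step 2: Compute augmented objective.
t*f(x) = 4.04*-4.32 = -17.4528
Total = -17.4528 - 1.0864 = -18.5392


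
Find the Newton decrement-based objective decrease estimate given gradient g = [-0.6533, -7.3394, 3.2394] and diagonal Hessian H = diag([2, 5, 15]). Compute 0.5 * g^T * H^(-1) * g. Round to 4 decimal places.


Step 1: H is diagonal, so H^(-1) * g = [-0.3267, -1.4679, 0.216].
Step 2: g^T H^(-1) g = sum_i g_i^2 / H_ii
  = (-0.6533)^2/2 + (-7.3394)^2/5 + (3.2394)^2/15
  = 0.2134 + 10.7734 + 0.6996 = 11.6863
Step 3: Objective decrease = 0.5 * g^T H^(-1) g = 5.8432


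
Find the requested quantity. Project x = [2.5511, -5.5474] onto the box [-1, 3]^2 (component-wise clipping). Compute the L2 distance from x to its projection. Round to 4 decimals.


Project each component onto [-1, 3].
clip(2.5511) = 2.5511, clip(-5.5474) = -1.0
Projection = [2.5511, -1.0]
Squared diffs: [0.0, 20.6788]
Distance = sqrt(20.6788) = 4.5474


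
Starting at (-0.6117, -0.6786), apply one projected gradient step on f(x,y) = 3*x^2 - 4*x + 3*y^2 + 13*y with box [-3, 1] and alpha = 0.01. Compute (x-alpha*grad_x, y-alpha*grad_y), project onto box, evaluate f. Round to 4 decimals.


Step 1: Compute gradient at (-0.6117, -0.6786).
grad_x = 2*3*-0.6117 - 4 = -7.6702
grad_y = 2*3*-0.6786 + 13 = 8.9284
Step 2: Gradient step.
x_raw = -0.6117 - 0.01*-7.6702 = -0.535
y_raw = -0.6786 - 0.01*8.9284 = -0.7679
Step 3: Project onto [-3, 1].
x_proj = clip(-0.535) = -0.535
y_proj = clip(-0.7679) = -0.7679
Step 4: Evaluate f.
f(-0.535, -0.7679) = -5.2149


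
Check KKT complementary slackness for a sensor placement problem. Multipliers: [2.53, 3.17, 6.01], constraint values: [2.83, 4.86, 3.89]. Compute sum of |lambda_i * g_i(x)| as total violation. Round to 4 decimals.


KKT complementary slackness check:
lambda_1 * g_1 = 2.53 * 2.83 = 7.1599
lambda_2 * g_2 = 3.17 * 4.86 = 15.4062
lambda_3 * g_3 = 6.01 * 3.89 = 23.3789
Total violation = 7.1599 + 15.4062 + 23.3789 = 45.945


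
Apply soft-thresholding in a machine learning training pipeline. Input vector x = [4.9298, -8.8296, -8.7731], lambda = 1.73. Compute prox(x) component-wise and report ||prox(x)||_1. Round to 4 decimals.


Soft-thresholding with lambda = 1.73:
prox(4.9298) = sign(4.9298)*max(|4.9298| - 1.73, 0) = 3.1998
prox(-8.8296) = sign(-8.8296)*max(|-8.8296| - 1.73, 0) = -7.0996
prox(-8.7731) = sign(-8.7731)*max(|-8.7731| - 1.73, 0) = -7.0431
prox(x) = [3.1998, -7.0996, -7.0431]
||prox(x)||_1 = 3.1998 + 7.0996 + 7.0431 = 17.3425


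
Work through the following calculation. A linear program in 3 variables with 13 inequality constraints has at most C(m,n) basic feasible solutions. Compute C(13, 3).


Each vertex corresponds to some choice of n active constraints out of m, so the number of vertices is at most C(m, n) = m! / (n!(m-n)!).
m = 13, n = 3
Numerator: 13 * 12 * 11
Denominator: 3! = 6
C(13, 3) = 286


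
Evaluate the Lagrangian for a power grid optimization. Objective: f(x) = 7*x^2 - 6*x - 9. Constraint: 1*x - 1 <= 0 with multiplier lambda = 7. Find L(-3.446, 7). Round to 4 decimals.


Step 1: Evaluate f(x).
f(-3.446) = 7*(-3.446)^2 - 6*(-3.446) - 9 = 94.8004
Step 2: Evaluate g(x).
g(-3.446) = 1*-3.446 - 1 = -4.446
Step 3: Compute Lagrangian.
L = 94.8004 + 7*-4.446 = 63.6784


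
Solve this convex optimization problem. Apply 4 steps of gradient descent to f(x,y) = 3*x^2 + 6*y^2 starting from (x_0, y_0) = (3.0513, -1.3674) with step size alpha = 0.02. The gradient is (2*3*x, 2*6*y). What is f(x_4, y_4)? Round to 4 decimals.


Gradient descent on f(x,y) = 3*x^2 + 6*y^2.
Starting point: (3.0513, -1.3674), alpha = 0.02
Step 1: grad_x = 2*3*3.0513 = 18.3078, grad_y = 2*6*-1.3674 = -16.4088
  x_1 = 3.0513 - 0.02*18.3078 = 2.6851
  y_1 = -1.3674 - 0.02*-16.4088 = -1.0392
Step 2: grad_x = 2*3*2.6851 = 16.1109, grad_y = 2*6*-1.0392 = -12.4707
  x_2 = 2.6851 - 0.02*16.1109 = 2.3629
  y_2 = -1.0392 - 0.02*-12.4707 = -0.7898
Step 3: grad_x = 2*3*2.3629 = 14.1776, grad_y = 2*6*-0.7898 = -9.4777
  x_3 = 2.3629 - 0.02*14.1776 = 2.0794
  y_3 = -0.7898 - 0.02*-9.4777 = -0.6003
Step 4: grad_x = 2*3*2.0794 = 12.4763, grad_y = 2*6*-0.6003 = -7.2031
  x_4 = 2.0794 - 0.02*12.4763 = 1.8299
  y_4 = -0.6003 - 0.02*-7.2031 = -0.4562
f(1.8299, -0.4562) = 3*1.8299^2 + 6*(-0.4562)^2 = 11.2937


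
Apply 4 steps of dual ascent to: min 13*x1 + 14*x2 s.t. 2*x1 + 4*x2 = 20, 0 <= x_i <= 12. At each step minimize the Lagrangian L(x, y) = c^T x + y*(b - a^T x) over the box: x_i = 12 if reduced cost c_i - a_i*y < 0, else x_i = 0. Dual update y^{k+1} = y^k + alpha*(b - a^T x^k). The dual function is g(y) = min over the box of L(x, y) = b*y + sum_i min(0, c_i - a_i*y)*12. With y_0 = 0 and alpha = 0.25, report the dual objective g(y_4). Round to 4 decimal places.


Dual ascent for LP: min 13*x1 + 14*x2, 2*x1 + 4*x2 = 20, 0 <= x_i <= 12
Step 1: y^k = 0.0, reduced costs: (13.0, 14.0)
  x^k = (0.0, 0.0), subgradient = b - a^T x = 20.0
  y^{k+1} = 0.0 + 0.25*20.0 = 5.0
Step 2: y^k = 5.0, reduced costs: (3.0, -6.0)
  x^k = (0.0, 12.0), subgradient = b - a^T x = -28.0
  y^{k+1} = 5.0 + 0.25*-28.0 = -2.0
Step 3: y^k = -2.0, reduced costs: (17.0, 22.0)
  x^k = (0.0, 0.0), subgradient = b - a^T x = 20.0
  y^{k+1} = -2.0 + 0.25*20.0 = 3.0
Step 4: y^k = 3.0, reduced costs: (7.0, 2.0)
  x^k = (0.0, 0.0), subgradient = b - a^T x = 20.0
  y^{k+1} = 3.0 + 0.25*20.0 = 8.0
Dual objective at y_4 = 8.0: reduced costs (-3.0, -18.0), box minimizer x = (12.0, 12.0)
g(y_4) = b*y + (c1 - a1*y)*x1 + (c2 - a2*y)*x2 = 20*8.0 + (-3.0)*12.0 + (-18.0)*12.0 = 160.0 - 36.0 - 216.0 = -92.0


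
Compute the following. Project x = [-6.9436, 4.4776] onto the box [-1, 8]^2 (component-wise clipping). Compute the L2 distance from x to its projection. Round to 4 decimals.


Project each component onto [-1, 8].
clip(-6.9436) = -1.0, clip(4.4776) = 4.4776
Projection = [-1.0, 4.4776]
Squared diffs: [35.3264, 0.0]
Distance = sqrt(35.3264) = 5.9436


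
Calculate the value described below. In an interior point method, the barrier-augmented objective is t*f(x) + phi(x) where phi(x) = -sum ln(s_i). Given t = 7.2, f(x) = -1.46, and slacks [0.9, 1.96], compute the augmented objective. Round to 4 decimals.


Step 1: Compute log-barrier.
ln values: [-0.1054, 0.6729]
phi = -(-0.1054 + 0.6729) = -0.5676
Step 2: Compute augmented objective.
t*f(x) = 7.2*-1.46 = -10.512
Total = -10.512 - 0.5676 = -11.0796


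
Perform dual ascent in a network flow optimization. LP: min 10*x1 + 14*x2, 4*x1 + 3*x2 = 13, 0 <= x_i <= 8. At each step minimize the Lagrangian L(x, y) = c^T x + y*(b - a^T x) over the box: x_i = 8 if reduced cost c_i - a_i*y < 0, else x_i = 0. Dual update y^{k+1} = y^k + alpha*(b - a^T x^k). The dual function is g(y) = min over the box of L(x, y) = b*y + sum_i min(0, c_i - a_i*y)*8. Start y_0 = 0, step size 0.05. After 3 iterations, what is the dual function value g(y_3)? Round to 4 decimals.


Dual ascent for LP: min 10*x1 + 14*x2, 4*x1 + 3*x2 = 13, 0 <= x_i <= 8
Step 1: y^k = 0.0, reduced costs: (10.0, 14.0)
  x^k = (0.0, 0.0), subgradient = b - a^T x = 13.0
  y^{k+1} = 0.0 + 0.05*13.0 = 0.65
Step 2: y^k = 0.65, reduced costs: (7.4, 12.05)
  x^k = (0.0, 0.0), subgradient = b - a^T x = 13.0
  y^{k+1} = 0.65 + 0.05*13.0 = 1.3
Step 3: y^k = 1.3, reduced costs: (4.8, 10.1)
  x^k = (0.0, 0.0), subgradient = b - a^T x = 13.0
  y^{k+1} = 1.3 + 0.05*13.0 = 1.95
Dual objective at y_3 = 1.95: reduced costs (2.2, 8.15), box minimizer x = (0.0, 0.0)
g(y_3) = b*y + (c1 - a1*y)*x1 + (c2 - a2*y)*x2 = 13*1.95 + 2.2*0.0 + 8.15*0.0 = 25.35 + 0.0 + 0.0 = 25.35


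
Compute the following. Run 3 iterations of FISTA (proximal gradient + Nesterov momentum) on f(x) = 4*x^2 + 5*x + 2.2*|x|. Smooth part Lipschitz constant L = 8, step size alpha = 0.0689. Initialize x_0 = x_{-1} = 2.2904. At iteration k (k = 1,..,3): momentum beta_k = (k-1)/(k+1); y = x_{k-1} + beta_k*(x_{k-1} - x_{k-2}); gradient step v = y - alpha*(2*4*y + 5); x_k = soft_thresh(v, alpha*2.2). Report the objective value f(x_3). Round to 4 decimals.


FISTA on f(x) = 4*x^2 + 5*x + 2.2*|x|
L = 8, alpha = 0.0689
Iteration 1: beta = 0.0, y = 2.2904 + 0.0*(2.2904 - 2.2904) = 2.2904
  grad(y) = 23.3232, v = y - alpha*grad = 0.6834
  prox(v) = soft_thresh(0.6834, 0.1516) = 0.5319
Iteration 2: beta = 0.3333, y = 0.5319 + 0.3333*(0.5319 - 2.2904) = -0.0543
  grad(y) = 4.5653, v = y - alpha*grad = -0.3689
  prox(v) = soft_thresh(-0.3689, 0.1516) = -0.2173
Iteration 3: beta = 0.5, y = -0.2173 + 0.5*(-0.2173 - 0.5319) = -0.5919
  grad(y) = 0.2649, v = y - alpha*grad = -0.6101
  prox(v) = soft_thresh(-0.6101, 0.1516) = -0.4586
f(x_3) = 4*(-0.4586)^2 + 5*(-0.4586) + 2.2*|-0.4586| = -0.4429


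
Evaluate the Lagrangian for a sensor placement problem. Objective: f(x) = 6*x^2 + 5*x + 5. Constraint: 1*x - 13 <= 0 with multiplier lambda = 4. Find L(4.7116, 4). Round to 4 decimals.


Step 1: Evaluate f(x).
f(4.7116) = 6*4.7116^2 + 5*4.7116 + 5 = 161.753
Step 2: Evaluate g(x).
g(4.7116) = 1*4.7116 - 13 = -8.2884
Step 3: Compute Lagrangian.
L = 161.753 + 4*-8.2884 = 128.5994


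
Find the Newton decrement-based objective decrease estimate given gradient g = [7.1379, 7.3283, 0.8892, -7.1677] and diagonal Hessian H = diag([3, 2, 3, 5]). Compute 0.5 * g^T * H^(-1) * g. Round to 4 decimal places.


Step 1: H is diagonal, so H^(-1) * g = [2.3793, 3.6642, 0.2964, -1.4335].
Step 2: g^T H^(-1) g = sum_i g_i^2 / H_ii
  = (7.1379)^2/3 + (7.3283)^2/2 + (0.8892)^2/3 + (-7.1677)^2/5
  = 16.9832 + 26.852 + 0.2636 + 10.2752 = 54.3739
Step 3: Objective decrease = 0.5 * g^T H^(-1) g = 27.187


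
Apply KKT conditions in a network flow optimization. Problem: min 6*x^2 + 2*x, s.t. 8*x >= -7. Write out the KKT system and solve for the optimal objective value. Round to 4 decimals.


Step 1: Try lambda = 0 (constraint inactive).
Stationarity: 2*6*x + 2 = 0
x* = -2/(2*6) = -1/6 = -0.1667 (rounded; the exact value -1/6 is used below)
Check constraint: 8*-0.1667 = -1.3336 >= -7 -- satisfied.
Step 2: Compute optimal value.
f(x*) = 6*(-1/6)^2 + 2*(-1/6) = -0.1667


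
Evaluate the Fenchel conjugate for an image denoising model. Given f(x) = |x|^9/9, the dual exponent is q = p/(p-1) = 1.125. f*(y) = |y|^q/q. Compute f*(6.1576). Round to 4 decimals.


The conjugate exponent q satisfies 1/p + 1/q = 1.
p = 9, so q = 9/(9 - 1) = 1.125
|y|^q = 6.1576^1.125 = 7.7284
f*(6.1576) = 7.7284 / 1.125 = 6.8697


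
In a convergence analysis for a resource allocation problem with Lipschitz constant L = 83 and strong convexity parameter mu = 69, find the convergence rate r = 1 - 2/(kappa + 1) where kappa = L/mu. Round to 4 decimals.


Step 1: Compute the condition number.
kappa = L/mu = 83/69 = 1.2029
Step 2: Compute the convergence rate.
r = 1 - 2/(kappa + 1) = 1 - 2*mu/(L + mu) = (L - mu)/(L + mu) = 14/152 = 0.0921


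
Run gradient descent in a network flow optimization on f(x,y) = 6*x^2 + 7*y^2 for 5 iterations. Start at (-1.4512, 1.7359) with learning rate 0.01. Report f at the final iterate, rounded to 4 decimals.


Gradient descent on f(x,y) = 6*x^2 + 7*y^2.
Starting point: (-1.4512, 1.7359), alpha = 0.01
Step 1: grad_x = 2*6*-1.4512 = -17.4144, grad_y = 2*7*1.7359 = 24.3026
  x_1 = -1.4512 - 0.01*-17.4144 = -1.2771
  y_1 = 1.7359 - 0.01*24.3026 = 1.4929
Step 2: grad_x = 2*6*-1.2771 = -15.3247, grad_y = 2*7*1.4929 = 20.9002
  x_2 = -1.2771 - 0.01*-15.3247 = -1.1238
  y_2 = 1.4929 - 0.01*20.9002 = 1.2839
Step 3: grad_x = 2*6*-1.1238 = -13.4857, grad_y = 2*7*1.2839 = 17.9742
  x_3 = -1.1238 - 0.01*-13.4857 = -0.989
  y_3 = 1.2839 - 0.01*17.9742 = 1.1041
Step 4: grad_x = 2*6*-0.989 = -11.8674, grad_y = 2*7*1.1041 = 15.4578
  x_4 = -0.989 - 0.01*-11.8674 = -0.8703
  y_4 = 1.1041 - 0.01*15.4578 = 0.9496
Step 5: grad_x = 2*6*-0.8703 = -10.4433, grad_y = 2*7*0.9496 = 13.2937
  x_5 = -0.8703 - 0.01*-10.4433 = -0.7658
  y_5 = 0.9496 - 0.01*13.2937 = 0.8166
f(-0.7658, 0.8166) = 6*(-0.7658)^2 + 7*0.8166^2 = 8.1871


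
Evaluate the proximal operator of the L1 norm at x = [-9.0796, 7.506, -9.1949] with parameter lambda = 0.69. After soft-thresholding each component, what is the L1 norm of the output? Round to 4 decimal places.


Soft-thresholding with lambda = 0.69:
prox(-9.0796) = sign(-9.0796)*max(|-9.0796| - 0.69, 0) = -8.3896
prox(7.506) = sign(7.506)*max(|7.506| - 0.69, 0) = 6.816
prox(-9.1949) = sign(-9.1949)*max(|-9.1949| - 0.69, 0) = -8.5049
prox(x) = [-8.3896, 6.816, -8.5049]
||prox(x)||_1 = 8.3896 + 6.816 + 8.5049 = 23.7105


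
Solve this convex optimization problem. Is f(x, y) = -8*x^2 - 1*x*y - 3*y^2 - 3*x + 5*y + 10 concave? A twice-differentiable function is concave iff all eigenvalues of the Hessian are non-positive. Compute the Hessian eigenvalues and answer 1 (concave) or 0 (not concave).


The Hessian of f(x,y) = -8*x^2 - 1*x*y - 3*y^2 - 3*x + 5*y + 10 is:
H = [[-16, -1], [-1, -6]]
Trace = -16 - 6 = -22
Determinant = -16*-6 - (-1)^2 = 95
Discriminant = (-22)^2 - 4*95 = 104.0
Eigenvalues: lambda_1 = -16.099, lambda_2 = -5.901
The function is concave.

1


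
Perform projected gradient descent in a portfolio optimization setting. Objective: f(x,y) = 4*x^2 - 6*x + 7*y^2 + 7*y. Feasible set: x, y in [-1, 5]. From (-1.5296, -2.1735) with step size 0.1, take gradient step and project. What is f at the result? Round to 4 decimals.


Step 1: Compute gradient at (-1.5296, -2.1735).
grad_x = 2*4*-1.5296 - 6 = -18.2368
grad_y = 2*7*-2.1735 + 7 = -23.429
Step 2: Gradient step.
x_raw = -1.5296 - 0.1*-18.2368 = 0.2941
y_raw = -2.1735 - 0.1*-23.429 = 0.1694
Step 3: Project onto [-1, 5].
x_proj = clip(0.2941) = 0.2941
y_proj = clip(0.1694) = 0.1694
Step 4: Evaluate f.
f(0.2941, 0.1694) = -0.0319


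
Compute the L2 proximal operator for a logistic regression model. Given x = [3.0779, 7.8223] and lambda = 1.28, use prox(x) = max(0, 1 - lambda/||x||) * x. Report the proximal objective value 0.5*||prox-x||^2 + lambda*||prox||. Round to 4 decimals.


Step 1: Compute ||x||.
||x|| = 8.4061
Step 2: Compute scaling factor.
scale = max(0, 1 - 1.28/8.4061) = 0.8477
Step 3: prox(x) = [2.6092, 6.6312]
||prox(x)|| = 7.1261
Step 4: Proximal objective.
0.5*||prox-x||^2 = 0.8192
lambda*||prox|| = 9.1214
Total = 9.9406


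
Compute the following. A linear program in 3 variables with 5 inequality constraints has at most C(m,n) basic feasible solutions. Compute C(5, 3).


Each vertex corresponds to some choice of n active constraints out of m, so the number of vertices is at most C(m, n) = m! / (n!(m-n)!).
m = 5, n = 3
Numerator: 5 * 4 * 3
Denominator: 3! = 6
C(5, 3) = 10


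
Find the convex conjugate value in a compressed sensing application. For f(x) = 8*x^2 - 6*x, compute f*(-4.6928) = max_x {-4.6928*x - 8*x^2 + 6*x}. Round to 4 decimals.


f*(y) = sup_x {y*x - a*x^2 - b*x} = sup_x {(y-b)*x - a*x^2}
FOC: (y - b) - 2a*x = 0 => x* = (y - b)/(2a)
x* = (-4.6928 + 6)/(2*8) = 0.0817
f*(-4.6928) = (y-b)^2/(4a) = (-4.6928 + 6)^2/(4*8)
= 1.7088/32 = 0.0534


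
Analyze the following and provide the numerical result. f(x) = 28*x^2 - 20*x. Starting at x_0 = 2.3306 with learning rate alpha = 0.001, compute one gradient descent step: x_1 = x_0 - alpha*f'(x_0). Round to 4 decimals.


We compute the gradient at x_0 and apply the update.
f'(x) = 56*x - 20
f'(2.3306) = 56*2.3306 - 20 = 110.5136
x_1 = 2.3306 - 0.001*110.5136 = 2.2201


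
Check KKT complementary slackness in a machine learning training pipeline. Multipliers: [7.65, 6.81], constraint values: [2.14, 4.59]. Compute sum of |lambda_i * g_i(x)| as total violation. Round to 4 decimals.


KKT complementary slackness check:
lambda_1 * g_1 = 7.65 * 2.14 = 16.371
lambda_2 * g_2 = 6.81 * 4.59 = 31.2579
Total violation = 16.371 + 31.2579 = 47.6289


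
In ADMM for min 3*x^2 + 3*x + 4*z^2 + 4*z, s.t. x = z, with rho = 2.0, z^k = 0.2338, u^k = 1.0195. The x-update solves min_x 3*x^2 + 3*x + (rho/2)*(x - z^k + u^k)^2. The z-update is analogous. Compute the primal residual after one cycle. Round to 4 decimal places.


ADMM iteration with rho = 2.0, z^k = 0.2338, u^k = 1.0195
Step 1: x-update.
Minimize 3*x^2 + 3*x + (2.0/2)*(x - 0.2338 + 1.0195)^2
FOC: (2*3 + 2.0)*x = -3 + 2.0*(0.2338 - 1.0195)
x^{k+1} = -0.5714
Step 2: z-update.
Minimize 4*z^2 + 4*z + (2.0/2)*(-0.5714 - z + 1.0195)^2
FOC: (2*4 + 2.0)*z = -4 + 2.0*(-0.5714 + 1.0195)
z^{k+1} = -0.3104
Step 3: u-update.
u^{k+1} = 1.0195 - 0.5714 + 0.3104 = 0.7585
Step 4: Primal residual = |-0.5714 + 0.3104| = 0.261


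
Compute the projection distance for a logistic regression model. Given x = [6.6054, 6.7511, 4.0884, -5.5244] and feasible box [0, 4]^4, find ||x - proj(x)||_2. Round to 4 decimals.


Project each component onto [0, 4].
clip(6.6054) = 4.0, clip(6.7511) = 4.0, clip(4.0884) = 4.0, clip(-5.5244) = 0.0
Projection = [4.0, 4.0, 4.0, 0.0]
Squared diffs: [6.7881, 7.5686, 0.0078, 30.519]
Distance = sqrt(44.8835) = 6.6995


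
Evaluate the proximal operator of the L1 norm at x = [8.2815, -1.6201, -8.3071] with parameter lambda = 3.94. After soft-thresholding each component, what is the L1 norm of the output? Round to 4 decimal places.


Soft-thresholding with lambda = 3.94:
prox(8.2815) = sign(8.2815)*max(|8.2815| - 3.94, 0) = 4.3415
prox(-1.6201) = sign(-1.6201)*max(|-1.6201| - 3.94, 0) = 0.0
prox(-8.3071) = sign(-8.3071)*max(|-8.3071| - 3.94, 0) = -4.3671
prox(x) = [4.3415, 0.0, -4.3671]
||prox(x)||_1 = 4.3415 + 0.0 + 4.3671 = 8.7086


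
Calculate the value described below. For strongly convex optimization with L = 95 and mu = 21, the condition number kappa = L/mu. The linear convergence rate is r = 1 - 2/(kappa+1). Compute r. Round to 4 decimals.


Step 1: Compute the condition number.
kappa = L/mu = 95/21 = 4.5238
Step 2: Compute the convergence rate.
r = 1 - 2/(kappa + 1) = 1 - 2*mu/(L + mu) = (L - mu)/(L + mu) = 74/116 = 0.6379


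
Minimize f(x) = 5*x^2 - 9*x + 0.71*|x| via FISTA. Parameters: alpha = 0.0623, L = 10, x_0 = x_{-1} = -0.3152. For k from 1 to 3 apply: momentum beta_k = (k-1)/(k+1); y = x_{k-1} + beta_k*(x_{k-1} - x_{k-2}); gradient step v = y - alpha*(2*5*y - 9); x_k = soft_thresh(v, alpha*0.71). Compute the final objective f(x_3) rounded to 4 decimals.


FISTA on f(x) = 5*x^2 - 9*x + 0.71*|x|
L = 10, alpha = 0.0623
Iteration 1: beta = 0.0, y = -0.3152 + 0.0*(-0.3152 + 0.3152) = -0.3152
  grad(y) = -12.152, v = y - alpha*grad = 0.4419
  prox(v) = soft_thresh(0.4419, 0.0442) = 0.3976
Iteration 2: beta = 0.3333, y = 0.3976 + 0.3333*(0.3976 + 0.3152) = 0.6352
  grad(y) = -2.6475, v = y - alpha*grad = 0.8002
  prox(v) = soft_thresh(0.8002, 0.0442) = 0.756
Iteration 3: beta = 0.5, y = 0.756 + 0.5*(0.756 - 0.3976) = 0.9351
  grad(y) = 0.3512, v = y - alpha*grad = 0.9132
  prox(v) = soft_thresh(0.9132, 0.0442) = 0.869
f(x_3) = 5*0.869^2 - 9*0.869 + 0.71*|0.869| = -3.4282


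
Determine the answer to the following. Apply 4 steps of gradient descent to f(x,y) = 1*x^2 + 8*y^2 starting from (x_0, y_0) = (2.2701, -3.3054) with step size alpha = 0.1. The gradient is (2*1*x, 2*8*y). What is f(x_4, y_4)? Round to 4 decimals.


Gradient descent on f(x,y) = 1*x^2 + 8*y^2.
Starting point: (2.2701, -3.3054), alpha = 0.1
Step 1: grad_x = 2*1*2.2701 = 4.5402, grad_y = 2*8*-3.3054 = -52.8864
  x_1 = 2.2701 - 0.1*4.5402 = 1.8161
  y_1 = -3.3054 - 0.1*-52.8864 = 1.9832
Step 2: grad_x = 2*1*1.8161 = 3.6322, grad_y = 2*8*1.9832 = 31.7318
  x_2 = 1.8161 - 0.1*3.6322 = 1.4529
  y_2 = 1.9832 - 0.1*31.7318 = -1.1899
Step 3: grad_x = 2*1*1.4529 = 2.9057, grad_y = 2*8*-1.1899 = -19.0391
  x_3 = 1.4529 - 0.1*2.9057 = 1.1623
  y_3 = -1.1899 - 0.1*-19.0391 = 0.714
Step 4: grad_x = 2*1*1.1623 = 2.3246, grad_y = 2*8*0.714 = 11.4235
  x_4 = 1.1623 - 0.1*2.3246 = 0.9298
  y_4 = 0.714 - 0.1*11.4235 = -0.4284
f(0.9298, -0.4284) = 1*0.9298^2 + 8*(-0.4284)^2 = 2.3327


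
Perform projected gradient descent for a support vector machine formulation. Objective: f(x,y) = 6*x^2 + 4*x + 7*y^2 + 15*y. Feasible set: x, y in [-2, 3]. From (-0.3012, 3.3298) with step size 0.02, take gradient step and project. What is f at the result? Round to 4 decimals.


Step 1: Compute gradient at (-0.3012, 3.3298).
grad_x = 2*6*-0.3012 + 4 = 0.3856
grad_y = 2*7*3.3298 + 15 = 61.6172
Step 2: Gradient step.
x_raw = -0.3012 - 0.02*0.3856 = -0.3089
y_raw = 3.3298 - 0.02*61.6172 = 2.0975
Step 3: Project onto [-2, 3].
x_proj = clip(-0.3089) = -0.3089
y_proj = clip(2.0975) = 2.0975
Step 4: Evaluate f.
f(-0.3089, 2.0975) = 61.594


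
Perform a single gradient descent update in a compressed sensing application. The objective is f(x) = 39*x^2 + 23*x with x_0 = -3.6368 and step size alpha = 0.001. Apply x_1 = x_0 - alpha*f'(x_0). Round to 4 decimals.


We compute the gradient at x_0 and apply the update.
f'(x) = 78*x + 23
f'(-3.6368) = 78*-3.6368 + 23 = -260.6704
x_1 = -3.6368 - 0.001*-260.6704 = -3.3761


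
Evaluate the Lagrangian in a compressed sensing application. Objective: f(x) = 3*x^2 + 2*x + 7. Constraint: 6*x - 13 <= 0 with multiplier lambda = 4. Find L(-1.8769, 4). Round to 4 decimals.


Step 1: Evaluate f(x).
f(-1.8769) = 3*(-1.8769)^2 + 2*(-1.8769) + 7 = 13.8145
Step 2: Evaluate g(x).
g(-1.8769) = 6*-1.8769 - 13 = -24.2614
Step 3: Compute Lagrangian.
L = 13.8145 + 4*-24.2614 = -83.2311


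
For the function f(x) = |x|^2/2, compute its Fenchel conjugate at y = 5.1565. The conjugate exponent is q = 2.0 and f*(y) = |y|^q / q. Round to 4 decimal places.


The conjugate exponent q satisfies 1/p + 1/q = 1.
p = 2, so q = 2/(2 - 1) = 2.0
|y|^q = 5.1565^2.0 = 26.5895
f*(5.1565) = 26.5895 / 2.0 = 13.2947


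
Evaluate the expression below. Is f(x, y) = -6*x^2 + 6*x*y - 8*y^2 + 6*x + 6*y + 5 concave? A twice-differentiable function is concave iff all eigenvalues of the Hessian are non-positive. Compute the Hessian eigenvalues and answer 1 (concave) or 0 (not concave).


The Hessian of f(x,y) = -6*x^2 + 6*x*y - 8*y^2 + 6*x + 6*y + 5 is:
H = [[-12, 6], [6, -16]]
Trace = -12 - 16 = -28
Determinant = -12*-16 - (6)^2 = 156
Discriminant = (-28)^2 - 4*156 = 160.0
Eigenvalues: lambda_1 = -20.3246, lambda_2 = -7.6754
The function is concave.

1


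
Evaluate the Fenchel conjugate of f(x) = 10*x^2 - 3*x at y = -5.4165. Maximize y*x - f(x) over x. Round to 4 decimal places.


f*(y) = sup_x {y*x - a*x^2 - b*x} = sup_x {(y-b)*x - a*x^2}
FOC: (y - b) - 2a*x = 0 => x* = (y - b)/(2a)
x* = (-5.4165 + 3)/(2*10) = -0.1208
f*(-5.4165) = (y-b)^2/(4a) = (-5.4165 + 3)^2/(4*10)
= 5.8395/40 = 0.146


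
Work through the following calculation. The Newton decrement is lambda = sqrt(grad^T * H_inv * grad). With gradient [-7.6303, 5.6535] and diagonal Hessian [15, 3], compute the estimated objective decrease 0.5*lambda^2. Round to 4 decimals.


Step 1: H is diagonal, so H^(-1) * g = [-0.5087, 1.8845].
Step 2: g^T H^(-1) g = sum_i g_i^2 / H_ii
  = (-7.6303)^2/15 + (5.6535)^2/3
  = 3.8814 + 10.654 = 14.5355
Step 3: Objective decrease = 0.5 * g^T H^(-1) g = 7.2677


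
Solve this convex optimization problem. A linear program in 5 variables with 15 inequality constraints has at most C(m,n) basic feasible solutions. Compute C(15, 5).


Each vertex corresponds to some choice of n active constraints out of m, so the number of vertices is at most C(m, n) = m! / (n!(m-n)!).
m = 15, n = 5
Numerator: 15 * 14 * 13 * 12 * 11
Denominator: 5! = 120
C(15, 5) = 3003


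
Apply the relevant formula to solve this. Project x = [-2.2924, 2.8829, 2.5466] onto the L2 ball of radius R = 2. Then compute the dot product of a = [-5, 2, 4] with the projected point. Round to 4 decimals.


Step 1: Compute ||x|| (intermediates to 6 decimals).
||x|| = sqrt((-2.2924)^2 + 2.8829^2 + 2.5466^2) = 4.477877
Step 2: Project.
Since ||x|| > R, scale = R/||x|| = 2/4.477877 = 0.44664, proj(x) = scale * x
proj(x) = [-1.023878, 1.287618, 1.137413]
Step 3: Dot product.
a^T * proj(x) = -5*(-1.023878) + 2*1.287618 + 4*1.137413 = 12.2443


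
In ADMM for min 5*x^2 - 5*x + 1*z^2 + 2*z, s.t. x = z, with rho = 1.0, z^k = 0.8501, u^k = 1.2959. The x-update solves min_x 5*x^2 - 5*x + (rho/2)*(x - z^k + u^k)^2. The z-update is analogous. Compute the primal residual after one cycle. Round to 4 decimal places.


ADMM iteration with rho = 1.0, z^k = 0.8501, u^k = 1.2959
Step 1: x-update.
Minimize 5*x^2 - 5*x + (1.0/2)*(x - 0.8501 + 1.2959)^2
FOC: (2*5 + 1.0)*x = 5 + 1.0*(0.8501 - 1.2959)
x^{k+1} = 0.414
Step 2: z-update.
Minimize 1*z^2 + 2*z + (1.0/2)*(0.414 - z + 1.2959)^2
FOC: (2*1 + 1.0)*z = -2 + 1.0*(0.414 + 1.2959)
z^{k+1} = -0.0967
Step 3: u-update.
u^{k+1} = 1.2959 + 0.414 + 0.0967 = 1.8066
Step 4: Primal residual = |0.414 + 0.0967| = 0.5107


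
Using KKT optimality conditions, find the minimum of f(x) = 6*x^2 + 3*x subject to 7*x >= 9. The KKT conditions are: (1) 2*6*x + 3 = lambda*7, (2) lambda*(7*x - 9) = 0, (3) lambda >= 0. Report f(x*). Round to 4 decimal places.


Step 1: Try lambda = 0 (constraint inactive).
x_unc = -3/(2*6) = -0.25
Check: 7*-0.25 = -1.75 < 9 -- violated!
Step 2: Constraint must be active: 7*x = 9
x* = 9/7 = 1.2857 (rounded; the exact value 9/7 is used below)
lambda = (2*6*(9/7) + 3)/7 = 2.6327
Step 3: Compute optimal value.
f(x*) = 6*(9/7)^2 + 3*(9/7) = 13.7755


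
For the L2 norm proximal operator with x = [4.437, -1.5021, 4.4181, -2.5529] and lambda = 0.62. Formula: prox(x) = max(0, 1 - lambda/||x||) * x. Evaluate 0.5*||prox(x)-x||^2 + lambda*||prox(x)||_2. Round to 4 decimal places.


Step 1: Compute ||x||.
||x|| = 6.9268
Step 2: Compute scaling factor.
scale = max(0, 1 - 0.62/6.9268) = 0.9105
Step 3: prox(x) = [4.0399, -1.3677, 4.0226, -2.3244]
||prox(x)|| = 6.3068
Step 4: Proximal objective.
0.5*||prox-x||^2 = 0.1922
lambda*||prox|| = 3.9102
Total = 4.1024


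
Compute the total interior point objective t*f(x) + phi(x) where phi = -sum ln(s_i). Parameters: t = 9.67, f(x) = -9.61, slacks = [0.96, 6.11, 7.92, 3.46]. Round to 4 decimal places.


Step 1: Compute log-barrier.
ln values: [-0.0408, 1.8099, 2.0694, 1.2413]
phi = -(-0.0408 + 1.8099 + 2.0694 + 1.2413) = -5.0798
Step 2: Compute augmented objective.
t*f(x) = 9.67*-9.61 = -92.9287
Total = -92.9287 - 5.0798 = -98.0085


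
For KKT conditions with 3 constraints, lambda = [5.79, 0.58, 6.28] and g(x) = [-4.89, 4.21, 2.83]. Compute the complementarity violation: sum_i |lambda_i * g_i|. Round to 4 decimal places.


KKT complementary slackness check:
lambda_1 * g_1 = 5.79 * -4.89 = -28.3131
lambda_2 * g_2 = 0.58 * 4.21 = 2.4418
lambda_3 * g_3 = 6.28 * 2.83 = 17.7724
Total violation = 28.3131 + 2.4418 + 17.7724 = 48.5273


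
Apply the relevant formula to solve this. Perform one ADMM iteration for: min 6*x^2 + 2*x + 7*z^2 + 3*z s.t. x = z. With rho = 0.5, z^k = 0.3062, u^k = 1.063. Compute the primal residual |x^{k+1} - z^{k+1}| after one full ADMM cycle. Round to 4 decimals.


ADMM iteration with rho = 0.5, z^k = 0.3062, u^k = 1.063
Step 1: x-update.
Minimize 6*x^2 + 2*x + (0.5/2)*(x - 0.3062 + 1.063)^2
FOC: (2*6 + 0.5)*x = -2 + 0.5*(0.3062 - 1.063)
x^{k+1} = -0.1903
Step 2: z-update.
Minimize 7*z^2 + 3*z + (0.5/2)*(-0.1903 - z + 1.063)^2
FOC: (2*7 + 0.5)*z = -3 + 0.5*(-0.1903 + 1.063)
z^{k+1} = -0.1768
Step 3: u-update.
u^{k+1} = 1.063 - 0.1903 + 0.1768 = 1.0495
Step 4: Primal residual = |-0.1903 + 0.1768| = 0.0135


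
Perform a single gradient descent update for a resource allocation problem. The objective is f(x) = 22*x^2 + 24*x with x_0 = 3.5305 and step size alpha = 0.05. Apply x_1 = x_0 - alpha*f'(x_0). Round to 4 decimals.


We compute the gradient at x_0 and apply the update.
f'(x) = 44*x + 24
f'(3.5305) = 44*3.5305 + 24 = 179.342
x_1 = 3.5305 - 0.05*179.342 = -5.4366


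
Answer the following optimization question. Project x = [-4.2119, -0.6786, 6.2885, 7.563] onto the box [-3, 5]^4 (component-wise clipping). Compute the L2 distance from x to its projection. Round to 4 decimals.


Project each component onto [-3, 5].
clip(-4.2119) = -3.0, clip(-0.6786) = -0.6786, clip(6.2885) = 5.0, clip(7.563) = 5.0
Projection = [-3.0, -0.6786, 5.0, 5.0]
Squared diffs: [1.4687, 0.0, 1.6602, 6.569]
Distance = sqrt(9.6979) = 3.1141


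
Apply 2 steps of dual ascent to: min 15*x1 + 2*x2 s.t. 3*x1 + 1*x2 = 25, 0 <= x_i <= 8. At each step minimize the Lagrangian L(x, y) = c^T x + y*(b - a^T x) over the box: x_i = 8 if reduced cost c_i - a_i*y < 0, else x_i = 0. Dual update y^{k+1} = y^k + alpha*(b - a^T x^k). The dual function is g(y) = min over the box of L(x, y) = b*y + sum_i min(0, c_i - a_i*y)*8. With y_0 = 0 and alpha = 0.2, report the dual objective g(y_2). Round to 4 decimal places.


Dual ascent for LP: min 15*x1 + 2*x2, 3*x1 + 1*x2 = 25, 0 <= x_i <= 8
Step 1: y^k = 0.0, reduced costs: (15.0, 2.0)
  x^k = (0.0, 0.0), subgradient = b - a^T x = 25.0
  y^{k+1} = 0.0 + 0.2*25.0 = 5.0
Step 2: y^k = 5.0, reduced costs: (0.0, -3.0)
  x^k = (0.0, 8.0), subgradient = b - a^T x = 17.0
  y^{k+1} = 5.0 + 0.2*17.0 = 8.4
Dual objective at y_2 = 8.4: reduced costs (-10.2, -6.4), box minimizer x = (8.0, 8.0)
g(y_2) = b*y + (c1 - a1*y)*x1 + (c2 - a2*y)*x2 = 25*8.4 + (-10.2)*8.0 + (-6.4)*8.0 = 210.0 - 81.6 - 51.2 = 77.2


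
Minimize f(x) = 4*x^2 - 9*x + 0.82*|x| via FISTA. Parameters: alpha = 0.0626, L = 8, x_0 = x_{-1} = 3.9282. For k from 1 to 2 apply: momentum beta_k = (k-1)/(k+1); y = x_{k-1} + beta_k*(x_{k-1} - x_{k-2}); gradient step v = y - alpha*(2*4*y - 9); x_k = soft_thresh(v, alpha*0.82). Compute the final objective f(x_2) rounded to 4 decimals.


FISTA on f(x) = 4*x^2 - 9*x + 0.82*|x|
L = 8, alpha = 0.0626
Iteration 1: beta = 0.0, y = 3.9282 + 0.0*(3.9282 - 3.9282) = 3.9282
  grad(y) = 22.4256, v = y - alpha*grad = 2.5244
  prox(v) = soft_thresh(2.5244, 0.0513) = 2.473
Iteration 2: beta = 0.3333, y = 2.473 + 0.3333*(2.473 - 3.9282) = 1.988
  grad(y) = 6.9037, v = y - alpha*grad = 1.5558
  prox(v) = soft_thresh(1.5558, 0.0513) = 1.5045
f(x_2) = 4*1.5045^2 - 9*1.5045 + 0.82*|1.5045| = -3.2529


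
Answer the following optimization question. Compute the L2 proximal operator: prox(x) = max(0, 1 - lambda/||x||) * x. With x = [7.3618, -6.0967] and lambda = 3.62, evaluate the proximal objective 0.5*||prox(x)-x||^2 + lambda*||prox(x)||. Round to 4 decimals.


Step 1: Compute ||x||.
||x|| = 9.5585
Step 2: Compute scaling factor.
scale = max(0, 1 - 3.62/9.5585) = 0.6213
Step 3: prox(x) = [4.5737, -3.7878]
||prox(x)|| = 5.9385
Step 4: Proximal objective.
0.5*||prox-x||^2 = 6.5522
lambda*||prox|| = 21.4974
Total = 28.0497


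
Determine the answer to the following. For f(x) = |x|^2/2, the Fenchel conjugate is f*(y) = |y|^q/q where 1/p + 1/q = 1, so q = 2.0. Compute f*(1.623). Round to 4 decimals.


The conjugate exponent q satisfies 1/p + 1/q = 1.
p = 2, so q = 2/(2 - 1) = 2.0
|y|^q = 1.623^2.0 = 2.6341
f*(1.623) = 2.6341 / 2.0 = 1.3171


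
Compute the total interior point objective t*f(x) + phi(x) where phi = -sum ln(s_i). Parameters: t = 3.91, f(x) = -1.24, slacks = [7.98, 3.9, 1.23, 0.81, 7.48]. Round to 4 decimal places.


Step 1: Compute log-barrier.
ln values: [2.0769, 1.361, 0.207, -0.2107, 2.0122]
phi = -(2.0769 + 1.361 + 0.207 - 0.2107 + 2.0122) = -5.4464
Step 2: Compute augmented objective.
t*f(x) = 3.91*-1.24 = -4.8484
Total = -4.8484 - 5.4464 = -10.2948


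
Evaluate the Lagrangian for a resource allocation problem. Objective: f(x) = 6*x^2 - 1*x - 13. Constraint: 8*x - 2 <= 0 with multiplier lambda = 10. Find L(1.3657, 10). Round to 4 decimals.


Step 1: Evaluate f(x).
f(1.3657) = 6*1.3657^2 - 1*1.3657 - 13 = -3.1749
Step 2: Evaluate g(x).
g(1.3657) = 8*1.3657 - 2 = 8.9256
Step 3: Compute Lagrangian.
L = -3.1749 + 10*8.9256 = 86.0811


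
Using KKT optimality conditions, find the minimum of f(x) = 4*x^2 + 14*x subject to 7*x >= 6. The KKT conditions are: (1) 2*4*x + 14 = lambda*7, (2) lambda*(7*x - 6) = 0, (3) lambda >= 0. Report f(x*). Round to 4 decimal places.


Step 1: Try lambda = 0 (constraint inactive).
x_unc = -14/(2*4) = -1.75
Check: 7*-1.75 = -12.25 < 6 -- violated!
Step 2: Constraint must be active: 7*x = 6
x* = 6/7 = 0.8571 (rounded; the exact value 6/7 is used below)
lambda = (2*4*(6/7) + 14)/7 = 2.9796
Step 3: Compute optimal value.
f(x*) = 4*(6/7)^2 + 14*(6/7) = 14.9388


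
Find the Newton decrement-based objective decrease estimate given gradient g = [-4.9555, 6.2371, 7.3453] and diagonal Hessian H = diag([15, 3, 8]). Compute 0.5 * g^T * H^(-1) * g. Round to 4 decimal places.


Step 1: H is diagonal, so H^(-1) * g = [-0.3304, 2.079, 0.9182].
Step 2: g^T H^(-1) g = sum_i g_i^2 / H_ii
  = (-4.9555)^2/15 + (6.2371)^2/3 + (7.3453)^2/8
  = 1.6371 + 12.9671 + 6.7442 = 21.3484
Step 3: Objective decrease = 0.5 * g^T H^(-1) g = 10.6742


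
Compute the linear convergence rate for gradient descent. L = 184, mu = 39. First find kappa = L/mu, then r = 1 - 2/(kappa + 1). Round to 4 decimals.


Step 1: Compute the condition number.
kappa = L/mu = 184/39 = 4.7179
Step 2: Compute the convergence rate.
r = 1 - 2/(kappa + 1) = 1 - 2*mu/(L + mu) = (L - mu)/(L + mu) = 145/223 = 0.6502


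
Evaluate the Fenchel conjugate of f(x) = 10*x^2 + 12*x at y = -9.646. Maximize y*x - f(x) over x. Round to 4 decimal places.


f*(y) = sup_x {y*x - a*x^2 - b*x} = sup_x {(y-b)*x - a*x^2}
FOC: (y - b) - 2a*x = 0 => x* = (y - b)/(2a)
x* = (-9.646 - 12)/(2*10) = -1.0823
f*(-9.646) = (y-b)^2/(4a) = (-9.646 - 12)^2/(4*10)
= 468.5493/40 = 11.7137


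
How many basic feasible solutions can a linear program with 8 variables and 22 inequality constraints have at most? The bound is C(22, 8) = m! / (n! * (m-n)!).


Each vertex corresponds to some choice of n active constraints out of m, so the number of vertices is at most C(m, n) = m! / (n!(m-n)!).
m = 22, n = 8
Numerator: 22 * 21 * 20 * 19 * 18 * 17 * 16 * 15
Denominator: 8! = 40320
C(22, 8) = 319770


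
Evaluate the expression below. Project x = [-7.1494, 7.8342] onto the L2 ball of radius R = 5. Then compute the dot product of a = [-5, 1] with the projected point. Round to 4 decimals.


Step 1: Compute ||x|| (intermediates to 6 decimals).
||x|| = sqrt((-7.1494)^2 + 7.8342^2) = 10.606065
Step 2: Project.
Since ||x|| > R, scale = R/||x|| = 5/10.606065 = 0.471428, proj(x) = scale * x
proj(x) = [-3.370427, 3.693261]
Step 3: Dot product.
a^T * proj(x) = -5*(-3.370427) + 1*3.693261 = 20.5454


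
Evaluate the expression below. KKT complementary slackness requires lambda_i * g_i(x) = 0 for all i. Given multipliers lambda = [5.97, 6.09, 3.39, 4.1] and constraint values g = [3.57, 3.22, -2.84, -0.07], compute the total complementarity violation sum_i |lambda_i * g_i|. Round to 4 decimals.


KKT complementary slackness check:
lambda_1 * g_1 = 5.97 * 3.57 = 21.3129
lambda_2 * g_2 = 6.09 * 3.22 = 19.6098
lambda_3 * g_3 = 3.39 * -2.84 = -9.6276
lambda_4 * g_4 = 4.1 * -0.07 = -0.287
Total violation = 21.3129 + 19.6098 + 9.6276 + 0.287 = 50.8373


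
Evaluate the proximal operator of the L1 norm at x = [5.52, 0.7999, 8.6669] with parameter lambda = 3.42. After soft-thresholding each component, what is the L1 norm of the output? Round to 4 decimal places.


Soft-thresholding with lambda = 3.42:
prox(5.52) = sign(5.52)*max(|5.52| - 3.42, 0) = 2.1
prox(0.7999) = sign(0.7999)*max(|0.7999| - 3.42, 0) = 0.0
prox(8.6669) = sign(8.6669)*max(|8.6669| - 3.42, 0) = 5.2469
prox(x) = [2.1, 0.0, 5.2469]
||prox(x)||_1 = 2.1 + 0.0 + 5.2469 = 7.3469
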